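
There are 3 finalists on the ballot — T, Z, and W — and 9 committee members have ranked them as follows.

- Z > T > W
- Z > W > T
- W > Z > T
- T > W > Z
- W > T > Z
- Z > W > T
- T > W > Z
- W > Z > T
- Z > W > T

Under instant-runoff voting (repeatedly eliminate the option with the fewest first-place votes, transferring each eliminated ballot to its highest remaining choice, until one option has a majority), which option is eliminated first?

T

Round 1: Z 4, W 3, T 2. T has the fewest and is eliminated.
Round 2: W 5, Z 4. W has a majority.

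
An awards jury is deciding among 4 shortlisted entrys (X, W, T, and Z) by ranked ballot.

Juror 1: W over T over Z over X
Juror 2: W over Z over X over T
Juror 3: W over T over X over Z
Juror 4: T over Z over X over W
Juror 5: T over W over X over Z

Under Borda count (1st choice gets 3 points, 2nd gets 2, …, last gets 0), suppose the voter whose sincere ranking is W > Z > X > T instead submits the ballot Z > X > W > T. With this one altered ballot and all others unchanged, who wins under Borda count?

T

Borda totals with the altered ballot: X 5, W 9, T 10, Z 6.
The switch changes the winner from W to T.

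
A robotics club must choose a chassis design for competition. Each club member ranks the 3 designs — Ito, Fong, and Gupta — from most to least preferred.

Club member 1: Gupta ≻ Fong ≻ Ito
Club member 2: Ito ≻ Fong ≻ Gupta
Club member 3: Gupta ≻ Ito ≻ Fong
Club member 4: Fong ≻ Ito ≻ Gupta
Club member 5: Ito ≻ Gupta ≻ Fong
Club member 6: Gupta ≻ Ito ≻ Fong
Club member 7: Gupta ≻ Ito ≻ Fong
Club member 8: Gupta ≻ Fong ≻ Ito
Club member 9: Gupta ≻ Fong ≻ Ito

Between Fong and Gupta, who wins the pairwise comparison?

Ballots ranking Fong above Gupta: 2.
Ballots ranking Gupta above Fong: 7.
Gupta wins the head-to-head, 7–2.

Gupta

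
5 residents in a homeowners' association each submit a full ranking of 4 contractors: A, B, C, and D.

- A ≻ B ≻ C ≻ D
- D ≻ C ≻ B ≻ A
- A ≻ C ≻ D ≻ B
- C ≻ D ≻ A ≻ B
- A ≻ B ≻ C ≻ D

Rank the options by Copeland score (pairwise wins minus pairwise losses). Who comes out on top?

Pairwise results:
  A vs B: A wins 4–1.
  A vs C: A wins 3–2.
  A vs D: A wins 3–2.
  B vs C: C wins 3–2.
  B vs D: D wins 3–2.
  C vs D: C wins 4–1.
Copeland scores (wins − losses):
  A: 3 − 0 = 3
  B: 0 − 3 = -3
  C: 2 − 1 = 1
  D: 1 − 2 = -1
A has the best Copeland score.

A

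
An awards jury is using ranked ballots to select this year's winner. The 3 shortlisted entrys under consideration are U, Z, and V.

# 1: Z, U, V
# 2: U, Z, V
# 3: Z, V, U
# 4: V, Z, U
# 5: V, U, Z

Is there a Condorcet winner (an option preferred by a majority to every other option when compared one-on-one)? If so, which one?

Head-to-head results (5 voters total):
U vs Z: Z wins 3–2.
U vs V: V wins 3–2.
Z vs V: Z wins 3–2.
Z beats each rival — U (3–2), V (3–2) — so Z is the Condorcet winner.

Z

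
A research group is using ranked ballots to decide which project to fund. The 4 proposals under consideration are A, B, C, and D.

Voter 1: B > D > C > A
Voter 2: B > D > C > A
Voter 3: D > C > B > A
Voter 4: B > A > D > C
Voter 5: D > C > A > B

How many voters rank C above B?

2

Ballots ranking C above B: 2.
Ballots ranking B above C: 3.
So 2 of 5 voters prefer C to B.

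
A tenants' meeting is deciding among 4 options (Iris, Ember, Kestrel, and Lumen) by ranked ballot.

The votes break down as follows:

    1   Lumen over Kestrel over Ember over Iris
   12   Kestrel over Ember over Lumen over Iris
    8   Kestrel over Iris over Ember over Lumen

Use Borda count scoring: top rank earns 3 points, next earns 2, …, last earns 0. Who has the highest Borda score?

Borda scores:
  Iris: 0 + 12·0 + 8·2 = 16
  Ember: 1 + 12·2 + 8·1 = 33
  Kestrel: 2 + 12·3 + 8·3 = 62
  Lumen: 3 + 12·1 + 8·0 = 15
Kestrel has the highest total.

Kestrel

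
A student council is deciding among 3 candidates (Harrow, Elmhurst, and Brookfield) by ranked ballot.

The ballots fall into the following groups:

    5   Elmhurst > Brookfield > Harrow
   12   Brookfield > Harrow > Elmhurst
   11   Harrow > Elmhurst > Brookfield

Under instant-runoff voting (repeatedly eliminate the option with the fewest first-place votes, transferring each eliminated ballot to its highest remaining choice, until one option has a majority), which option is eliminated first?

Elmhurst

Round 1: Brookfield 12, Harrow 11, Elmhurst 5. Elmhurst has the fewest and is eliminated.
Round 2: Brookfield 17, Harrow 11. Brookfield has a majority.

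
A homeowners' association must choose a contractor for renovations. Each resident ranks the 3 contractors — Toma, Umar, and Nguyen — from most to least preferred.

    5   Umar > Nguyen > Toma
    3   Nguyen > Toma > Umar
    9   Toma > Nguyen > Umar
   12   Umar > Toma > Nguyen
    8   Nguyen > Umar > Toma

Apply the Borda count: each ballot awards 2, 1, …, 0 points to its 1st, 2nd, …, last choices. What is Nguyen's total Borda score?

36

Borda scores:
  Toma: 5·0 + 3·1 + 9·2 + 12·1 + 8·0 = 33
  Umar: 5·2 + 3·0 + 9·0 + 12·2 + 8·1 = 42
  Nguyen: 5·1 + 3·2 + 9·1 + 12·0 + 8·2 = 36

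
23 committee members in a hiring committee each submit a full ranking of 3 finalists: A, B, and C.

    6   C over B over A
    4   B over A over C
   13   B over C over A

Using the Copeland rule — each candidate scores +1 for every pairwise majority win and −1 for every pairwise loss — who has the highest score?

B

Pairwise results:
  A vs B: B wins 23–0.
  A vs C: C wins 19–4.
  B vs C: B wins 17–6.
Copeland scores (wins − losses):
  A: 0 − 2 = -2
  B: 2 − 0 = 2
  C: 1 − 1 = 0
B has the best Copeland score.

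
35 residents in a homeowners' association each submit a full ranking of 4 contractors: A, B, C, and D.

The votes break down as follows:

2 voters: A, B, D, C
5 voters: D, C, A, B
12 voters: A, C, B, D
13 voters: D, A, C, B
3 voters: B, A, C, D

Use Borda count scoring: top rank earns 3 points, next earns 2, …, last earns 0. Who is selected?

Borda scores:
  A: 2·3 + 5·1 + 12·3 + 13·2 + 3·2 = 79
  B: 2·2 + 5·0 + 12·1 + 13·0 + 3·3 = 25
  C: 2·0 + 5·2 + 12·2 + 13·1 + 3·1 = 50
  D: 2·1 + 5·3 + 12·0 + 13·3 + 3·0 = 56
A has the highest total.

A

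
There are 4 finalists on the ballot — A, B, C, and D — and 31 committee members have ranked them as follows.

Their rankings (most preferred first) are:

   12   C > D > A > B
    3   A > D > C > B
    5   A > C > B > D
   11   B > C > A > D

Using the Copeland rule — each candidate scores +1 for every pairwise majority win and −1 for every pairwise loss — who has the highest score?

Pairwise results:
  A vs B: A wins 20–11.
  A vs C: C wins 23–8.
  A vs D: A wins 19–12.
  B vs C: C wins 20–11.
  B vs D: B wins 16–15.
  C vs D: C wins 28–3.
Copeland scores (wins − losses):
  A: 2 − 1 = 1
  B: 1 − 2 = -1
  C: 3 − 0 = 3
  D: 0 − 3 = -3
C has the best Copeland score.

C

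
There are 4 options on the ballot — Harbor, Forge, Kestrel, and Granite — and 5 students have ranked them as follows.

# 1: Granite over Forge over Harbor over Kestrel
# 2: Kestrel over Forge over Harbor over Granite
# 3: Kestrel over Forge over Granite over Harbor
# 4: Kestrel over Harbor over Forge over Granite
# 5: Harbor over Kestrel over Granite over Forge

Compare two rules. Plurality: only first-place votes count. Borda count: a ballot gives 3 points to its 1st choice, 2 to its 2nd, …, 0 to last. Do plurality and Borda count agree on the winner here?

Yes

Plurality first-place counts: Harbor 1, Forge 0, Kestrel 3, Granite 1 → Kestrel.
Borda totals: Harbor 7, Forge 7, Kestrel 11, Granite 5 → Kestrel.
The two rules agree on Kestrel.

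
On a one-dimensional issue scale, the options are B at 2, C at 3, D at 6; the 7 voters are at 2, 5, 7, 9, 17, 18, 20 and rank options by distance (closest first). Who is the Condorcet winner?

D

With single-peaked preferences on a line, the Condorcet winner is the candidate closest to the median voter.
The median voter (position 9) is closest to D at 6.
Check: D vs C — voters closer to D: 6 of 7.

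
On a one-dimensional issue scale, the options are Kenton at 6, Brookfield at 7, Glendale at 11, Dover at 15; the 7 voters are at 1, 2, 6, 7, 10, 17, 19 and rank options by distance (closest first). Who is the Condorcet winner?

With single-peaked preferences on a line, the Condorcet winner is the candidate closest to the median voter.
The median voter (position 7) is closest to Brookfield at 7.
Check: Brookfield vs Glendale — voters closer to Brookfield: 4 of 7.

Brookfield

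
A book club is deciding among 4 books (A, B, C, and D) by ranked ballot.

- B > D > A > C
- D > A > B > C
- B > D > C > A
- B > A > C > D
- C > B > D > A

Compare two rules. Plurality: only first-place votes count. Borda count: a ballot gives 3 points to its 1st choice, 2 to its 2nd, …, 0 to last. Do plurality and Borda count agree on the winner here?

Yes

Plurality first-place counts: A 0, B 3, C 1, D 1 → B.
Borda totals: A 5, B 12, C 5, D 8 → B.
The two rules agree on B.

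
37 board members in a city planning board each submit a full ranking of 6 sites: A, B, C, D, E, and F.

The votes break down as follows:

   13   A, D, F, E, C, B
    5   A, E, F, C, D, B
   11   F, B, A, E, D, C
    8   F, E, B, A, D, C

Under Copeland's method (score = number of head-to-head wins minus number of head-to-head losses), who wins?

Pairwise results:
  A vs B: B wins 19–18.
  A vs C: A wins 37–0.
  A vs D: A wins 37–0.
  A vs E: A wins 29–8.
  A vs F: F wins 19–18.
  B vs C: B wins 19–18.
  B vs D: B wins 19–18.
  B vs E: E wins 26–11.
  B vs F: F wins 37–0.
  C vs D: D wins 32–5.
  C vs E: E wins 37–0.
  C vs F: F wins 37–0.
  D vs E: E wins 24–13.
  D vs F: F wins 24–13.
  E vs F: F wins 32–5.
Copeland scores (wins − losses):
  A: 3 − 2 = 1
  B: 3 − 2 = 1
  C: 0 − 5 = -5
  D: 1 − 4 = -3
  E: 3 − 2 = 1
  F: 5 − 0 = 5
F has the best Copeland score.

F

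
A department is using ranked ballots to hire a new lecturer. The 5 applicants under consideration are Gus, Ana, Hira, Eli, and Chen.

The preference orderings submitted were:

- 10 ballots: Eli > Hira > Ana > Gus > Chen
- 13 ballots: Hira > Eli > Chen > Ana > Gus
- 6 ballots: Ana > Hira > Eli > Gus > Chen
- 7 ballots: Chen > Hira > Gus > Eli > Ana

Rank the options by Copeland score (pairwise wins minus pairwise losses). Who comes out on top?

Pairwise results:
  Gus vs Ana: Ana wins 29–7.
  Gus vs Hira: Hira wins 36–0.
  Gus vs Eli: Eli wins 29–7.
  Gus vs Chen: Chen wins 20–16.
  Ana vs Hira: Hira wins 30–6.
  Ana vs Eli: Eli wins 30–6.
  Ana vs Chen: Chen wins 20–16.
  Hira vs Eli: Hira wins 26–10.
  Hira vs Chen: Hira wins 29–7.
  Eli vs Chen: Eli wins 29–7.
Copeland scores (wins − losses):
  Gus: 0 − 4 = -4
  Ana: 1 − 3 = -2
  Hira: 4 − 0 = 4
  Eli: 3 − 1 = 2
  Chen: 2 − 2 = 0
Hira has the best Copeland score.

Hira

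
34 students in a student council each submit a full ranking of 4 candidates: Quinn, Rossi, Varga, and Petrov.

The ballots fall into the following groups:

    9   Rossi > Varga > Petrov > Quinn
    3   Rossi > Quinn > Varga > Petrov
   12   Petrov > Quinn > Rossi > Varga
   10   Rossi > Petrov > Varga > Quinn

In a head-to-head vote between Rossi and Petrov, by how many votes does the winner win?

Ballots ranking Rossi above Petrov: 9+3+10 = 22.
Ballots ranking Petrov above Rossi: 12.
Rossi wins 22–12, a margin of 10.

10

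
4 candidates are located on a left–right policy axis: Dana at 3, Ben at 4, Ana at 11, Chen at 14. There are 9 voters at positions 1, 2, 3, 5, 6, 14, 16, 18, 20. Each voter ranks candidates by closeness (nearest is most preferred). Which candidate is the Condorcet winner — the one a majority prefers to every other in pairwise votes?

Ben

With single-peaked preferences on a line, the Condorcet winner is the candidate closest to the median voter.
The median voter (position 6) is closest to Ben at 4.
Check: Ben vs Dana — voters closer to Ben: 6 of 9.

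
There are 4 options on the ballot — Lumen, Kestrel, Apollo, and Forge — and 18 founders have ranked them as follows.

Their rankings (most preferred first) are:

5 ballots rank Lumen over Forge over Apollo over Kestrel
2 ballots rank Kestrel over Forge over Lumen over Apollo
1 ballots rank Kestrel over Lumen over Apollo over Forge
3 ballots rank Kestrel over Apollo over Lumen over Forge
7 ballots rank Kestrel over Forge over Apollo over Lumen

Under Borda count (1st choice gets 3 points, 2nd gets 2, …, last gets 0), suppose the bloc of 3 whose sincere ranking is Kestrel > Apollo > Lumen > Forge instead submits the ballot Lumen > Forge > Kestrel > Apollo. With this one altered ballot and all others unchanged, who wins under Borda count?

Forge

Borda totals with the altered ballot: Lumen 28, Kestrel 33, Apollo 13, Forge 34.
The switch changes the winner from Kestrel to Forge.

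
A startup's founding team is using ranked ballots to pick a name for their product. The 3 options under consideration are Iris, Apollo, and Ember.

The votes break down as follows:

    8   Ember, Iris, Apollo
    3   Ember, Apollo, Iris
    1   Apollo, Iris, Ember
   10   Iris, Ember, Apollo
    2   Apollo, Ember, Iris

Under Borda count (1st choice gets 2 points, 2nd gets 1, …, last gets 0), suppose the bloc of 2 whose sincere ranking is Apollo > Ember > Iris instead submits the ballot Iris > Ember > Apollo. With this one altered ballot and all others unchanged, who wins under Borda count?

Ember

Borda totals with the altered ballot: Iris 33, Apollo 5, Ember 34.
The winner is unchanged: still Ember.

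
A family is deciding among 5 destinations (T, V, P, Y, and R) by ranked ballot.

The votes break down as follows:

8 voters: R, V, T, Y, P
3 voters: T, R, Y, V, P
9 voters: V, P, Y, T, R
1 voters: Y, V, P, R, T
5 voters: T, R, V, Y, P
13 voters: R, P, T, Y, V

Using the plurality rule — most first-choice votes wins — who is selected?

First-place vote totals:
  T: 8
  V: 9
  P: 0
  Y: 1
  R: 21
R has the most first-place votes.

R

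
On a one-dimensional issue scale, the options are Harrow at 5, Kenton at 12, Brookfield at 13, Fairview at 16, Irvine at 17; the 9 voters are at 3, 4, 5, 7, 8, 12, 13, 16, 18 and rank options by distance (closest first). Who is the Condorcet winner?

With single-peaked preferences on a line, the Condorcet winner is the candidate closest to the median voter.
The median voter (position 8) is closest to Harrow at 5.
Check: Harrow vs Kenton — voters closer to Harrow: 5 of 9.

Harrow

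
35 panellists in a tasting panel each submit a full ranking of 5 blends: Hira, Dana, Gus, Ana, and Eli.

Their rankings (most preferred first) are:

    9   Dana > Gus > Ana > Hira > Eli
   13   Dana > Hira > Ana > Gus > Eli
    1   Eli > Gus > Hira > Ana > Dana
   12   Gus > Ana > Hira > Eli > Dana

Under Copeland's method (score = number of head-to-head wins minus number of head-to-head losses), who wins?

Dana

Pairwise results:
  Hira vs Dana: Dana wins 22–13.
  Hira vs Gus: Gus wins 22–13.
  Hira vs Ana: Ana wins 21–14.
  Hira vs Eli: Hira wins 34–1.
  Dana vs Gus: Dana wins 22–13.
  Dana vs Ana: Dana wins 22–13.
  Dana vs Eli: Dana wins 22–13.
  Gus vs Ana: Gus wins 22–13.
  Gus vs Eli: Gus wins 34–1.
  Ana vs Eli: Ana wins 34–1.
Copeland scores (wins − losses):
  Hira: 1 − 3 = -2
  Dana: 4 − 0 = 4
  Gus: 3 − 1 = 2
  Ana: 2 − 2 = 0
  Eli: 0 − 4 = -4
Dana has the best Copeland score.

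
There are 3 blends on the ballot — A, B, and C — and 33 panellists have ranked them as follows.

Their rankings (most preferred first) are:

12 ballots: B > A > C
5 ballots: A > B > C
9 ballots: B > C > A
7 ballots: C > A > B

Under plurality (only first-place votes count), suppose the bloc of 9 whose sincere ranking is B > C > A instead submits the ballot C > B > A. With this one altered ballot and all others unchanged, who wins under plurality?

C

First-place totals with the altered ballot: A 5, B 12, C 16.
The switch changes the winner from B to C.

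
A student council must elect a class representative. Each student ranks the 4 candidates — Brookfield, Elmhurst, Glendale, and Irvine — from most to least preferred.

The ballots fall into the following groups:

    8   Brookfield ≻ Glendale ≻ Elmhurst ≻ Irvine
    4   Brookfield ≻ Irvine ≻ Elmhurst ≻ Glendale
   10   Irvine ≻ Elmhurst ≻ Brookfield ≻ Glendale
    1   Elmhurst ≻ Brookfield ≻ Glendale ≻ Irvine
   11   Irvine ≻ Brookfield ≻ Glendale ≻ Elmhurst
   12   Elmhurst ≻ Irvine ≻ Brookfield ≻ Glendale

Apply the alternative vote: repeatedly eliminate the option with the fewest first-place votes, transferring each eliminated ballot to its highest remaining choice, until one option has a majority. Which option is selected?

Round 1: Irvine 21, Elmhurst 13, Brookfield 12, Glendale 0. Glendale has the fewest and is eliminated.
Round 2: Irvine 21, Elmhurst 13, Brookfield 12. Brookfield has the fewest and is eliminated.
Round 3: Irvine 25, Elmhurst 21. Irvine has a majority.

Irvine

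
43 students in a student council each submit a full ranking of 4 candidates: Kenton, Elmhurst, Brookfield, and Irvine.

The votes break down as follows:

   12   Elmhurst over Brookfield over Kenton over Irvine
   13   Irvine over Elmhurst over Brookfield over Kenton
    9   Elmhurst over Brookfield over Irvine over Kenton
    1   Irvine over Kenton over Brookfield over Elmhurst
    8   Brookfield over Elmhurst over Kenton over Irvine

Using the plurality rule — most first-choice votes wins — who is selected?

First-place vote totals:
  Kenton: 0
  Elmhurst: 21
  Brookfield: 8
  Irvine: 14
Elmhurst has the most first-place votes.

Elmhurst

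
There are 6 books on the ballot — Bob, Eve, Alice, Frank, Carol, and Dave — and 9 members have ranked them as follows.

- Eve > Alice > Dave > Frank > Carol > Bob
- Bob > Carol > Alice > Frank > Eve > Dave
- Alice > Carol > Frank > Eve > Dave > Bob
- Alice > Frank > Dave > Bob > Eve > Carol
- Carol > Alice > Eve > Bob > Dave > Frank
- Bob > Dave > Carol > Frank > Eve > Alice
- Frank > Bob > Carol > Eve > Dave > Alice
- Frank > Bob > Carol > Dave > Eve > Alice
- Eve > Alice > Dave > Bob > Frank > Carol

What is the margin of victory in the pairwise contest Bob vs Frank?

Ballots ranking Bob above Frank: 4.
Ballots ranking Frank above Bob: 5.
Frank wins 5–4, a margin of 1.

1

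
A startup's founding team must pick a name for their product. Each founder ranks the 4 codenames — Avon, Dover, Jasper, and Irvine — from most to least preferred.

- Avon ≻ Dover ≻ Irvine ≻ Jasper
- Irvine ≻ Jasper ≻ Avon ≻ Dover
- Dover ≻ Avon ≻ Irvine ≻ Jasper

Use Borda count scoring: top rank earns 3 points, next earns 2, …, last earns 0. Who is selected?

Avon

Borda scores:
  Avon: 3 + 1 + 2 = 6
  Dover: 2 + 0 + 3 = 5
  Jasper: 0 + 2 + 0 = 2
  Irvine: 1 + 3 + 1 = 5
Avon has the highest total.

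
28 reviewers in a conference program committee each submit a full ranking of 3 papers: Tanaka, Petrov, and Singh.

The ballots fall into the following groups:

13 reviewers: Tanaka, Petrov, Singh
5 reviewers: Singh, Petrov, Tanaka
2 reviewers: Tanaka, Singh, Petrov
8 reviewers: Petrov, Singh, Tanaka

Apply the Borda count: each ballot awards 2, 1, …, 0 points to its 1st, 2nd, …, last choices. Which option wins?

Petrov

Borda scores:
  Tanaka: 13·2 + 5·0 + 2·2 + 8·0 = 30
  Petrov: 13·1 + 5·1 + 2·0 + 8·2 = 34
  Singh: 13·0 + 5·2 + 2·1 + 8·1 = 20
Petrov has the highest total.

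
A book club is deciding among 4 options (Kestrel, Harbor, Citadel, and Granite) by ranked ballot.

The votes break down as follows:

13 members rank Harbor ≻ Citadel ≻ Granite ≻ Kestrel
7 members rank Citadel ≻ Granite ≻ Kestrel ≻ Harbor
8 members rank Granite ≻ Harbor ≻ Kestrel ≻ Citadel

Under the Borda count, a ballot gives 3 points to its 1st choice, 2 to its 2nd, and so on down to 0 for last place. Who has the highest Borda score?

Harbor

Borda scores:
  Kestrel: 13·0 + 7·1 + 8·1 = 15
  Harbor: 13·3 + 7·0 + 8·2 = 55
  Citadel: 13·2 + 7·3 + 8·0 = 47
  Granite: 13·1 + 7·2 + 8·3 = 51
Harbor has the highest total.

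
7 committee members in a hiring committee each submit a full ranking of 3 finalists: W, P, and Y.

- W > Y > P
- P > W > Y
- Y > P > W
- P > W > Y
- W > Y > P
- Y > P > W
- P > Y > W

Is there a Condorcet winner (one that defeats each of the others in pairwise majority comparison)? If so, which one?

Head-to-head results (7 voters total):
W vs P: P wins 5–2.
W vs Y: W wins 4–3.
P vs Y: Y wins 4–3.
No candidate beats all others: W beats Y beats P beats W, a majority cycle.

There is no Condorcet winner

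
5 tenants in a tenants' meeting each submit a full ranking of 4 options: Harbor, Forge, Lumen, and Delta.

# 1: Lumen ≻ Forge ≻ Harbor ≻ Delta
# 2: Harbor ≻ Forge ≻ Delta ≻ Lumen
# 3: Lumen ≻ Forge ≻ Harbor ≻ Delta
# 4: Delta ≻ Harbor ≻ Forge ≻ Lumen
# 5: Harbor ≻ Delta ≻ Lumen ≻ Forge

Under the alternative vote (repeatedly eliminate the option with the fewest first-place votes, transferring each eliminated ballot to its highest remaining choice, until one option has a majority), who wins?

Harbor

Round 1: Harbor 2, Lumen 2, Delta 1, Forge 0. Forge has the fewest and is eliminated.
Round 2: Harbor 2, Lumen 2, Delta 1. Delta has the fewest and is eliminated.
Round 3: Harbor 3, Lumen 2. Harbor has a majority.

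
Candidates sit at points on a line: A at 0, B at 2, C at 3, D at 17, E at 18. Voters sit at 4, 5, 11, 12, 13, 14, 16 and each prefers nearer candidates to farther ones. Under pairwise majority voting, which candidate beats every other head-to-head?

With single-peaked preferences on a line, the Condorcet winner is the candidate closest to the median voter.
The median voter (position 12) is closest to D at 17.
Check: D vs B — voters closer to D: 5 of 7.

D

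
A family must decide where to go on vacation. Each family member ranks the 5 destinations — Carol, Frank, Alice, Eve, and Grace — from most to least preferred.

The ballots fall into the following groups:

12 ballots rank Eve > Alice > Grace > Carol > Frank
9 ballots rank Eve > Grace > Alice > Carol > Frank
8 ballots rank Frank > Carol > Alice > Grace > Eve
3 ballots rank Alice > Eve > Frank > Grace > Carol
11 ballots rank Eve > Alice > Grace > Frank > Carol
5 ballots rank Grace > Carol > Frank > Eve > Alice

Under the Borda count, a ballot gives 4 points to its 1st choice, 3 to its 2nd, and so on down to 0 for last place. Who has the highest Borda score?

Eve

Borda scores:
  Carol: 12·1 + 9·1 + 8·3 + 3·0 + 11·0 + 5·3 = 60
  Frank: 12·0 + 9·0 + 8·4 + 3·2 + 11·1 + 5·2 = 59
  Alice: 12·3 + 9·2 + 8·2 + 3·4 + 11·3 + 5·0 = 115
  Eve: 12·4 + 9·4 + 8·0 + 3·3 + 11·4 + 5·1 = 142
  Grace: 12·2 + 9·3 + 8·1 + 3·1 + 11·2 + 5·4 = 104
Eve has the highest total.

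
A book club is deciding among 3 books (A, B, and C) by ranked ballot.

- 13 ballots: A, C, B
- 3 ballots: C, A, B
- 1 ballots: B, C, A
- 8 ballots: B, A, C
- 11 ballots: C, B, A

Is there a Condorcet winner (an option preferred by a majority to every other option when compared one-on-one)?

No

Head-to-head results (36 voters total):
A vs B: B wins 20–16.
A vs C: A wins 21–15.
B vs C: C wins 27–9.
No candidate beats all others: A beats C beats B beats A, a majority cycle.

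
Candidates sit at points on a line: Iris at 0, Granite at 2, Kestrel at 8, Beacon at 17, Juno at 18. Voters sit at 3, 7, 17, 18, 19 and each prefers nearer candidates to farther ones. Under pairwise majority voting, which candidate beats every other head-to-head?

With single-peaked preferences on a line, the Condorcet winner is the candidate closest to the median voter.
The median voter (position 17) is closest to Beacon at 17.
Check: Beacon vs Juno — voters closer to Beacon: 3 of 5.

Beacon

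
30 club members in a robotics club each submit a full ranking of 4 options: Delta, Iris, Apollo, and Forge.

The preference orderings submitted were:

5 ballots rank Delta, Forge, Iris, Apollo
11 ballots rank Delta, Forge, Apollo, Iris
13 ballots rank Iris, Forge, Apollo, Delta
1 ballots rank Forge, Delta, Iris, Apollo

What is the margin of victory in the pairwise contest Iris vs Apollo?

8

Ballots ranking Iris above Apollo: 5+13+1 = 19.
Ballots ranking Apollo above Iris: 11.
Iris wins 19–11, a margin of 8.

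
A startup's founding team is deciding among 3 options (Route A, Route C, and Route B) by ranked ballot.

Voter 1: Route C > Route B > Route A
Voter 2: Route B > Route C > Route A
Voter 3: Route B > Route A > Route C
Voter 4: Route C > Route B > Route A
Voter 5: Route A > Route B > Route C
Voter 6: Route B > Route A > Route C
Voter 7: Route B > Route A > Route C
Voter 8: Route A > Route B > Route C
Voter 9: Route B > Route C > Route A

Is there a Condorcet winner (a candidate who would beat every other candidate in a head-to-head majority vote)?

Head-to-head results (9 voters total):
Route A vs Route C: Route A wins 5–4.
Route A vs Route B: Route B wins 7–2.
Route C vs Route B: Route B wins 7–2.
Route B beats each rival — Route A (7–2), Route C (7–2) — so Route B is the Condorcet winner.

Yes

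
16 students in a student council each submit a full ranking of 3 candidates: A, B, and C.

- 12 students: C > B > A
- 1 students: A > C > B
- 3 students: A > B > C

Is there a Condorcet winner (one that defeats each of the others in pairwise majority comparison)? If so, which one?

Head-to-head results (16 voters total):
A vs B: B wins 12–4.
A vs C: C wins 12–4.
B vs C: C wins 13–3.
C beats each rival — A (12–4), B (13–3) — so C is the Condorcet winner.

C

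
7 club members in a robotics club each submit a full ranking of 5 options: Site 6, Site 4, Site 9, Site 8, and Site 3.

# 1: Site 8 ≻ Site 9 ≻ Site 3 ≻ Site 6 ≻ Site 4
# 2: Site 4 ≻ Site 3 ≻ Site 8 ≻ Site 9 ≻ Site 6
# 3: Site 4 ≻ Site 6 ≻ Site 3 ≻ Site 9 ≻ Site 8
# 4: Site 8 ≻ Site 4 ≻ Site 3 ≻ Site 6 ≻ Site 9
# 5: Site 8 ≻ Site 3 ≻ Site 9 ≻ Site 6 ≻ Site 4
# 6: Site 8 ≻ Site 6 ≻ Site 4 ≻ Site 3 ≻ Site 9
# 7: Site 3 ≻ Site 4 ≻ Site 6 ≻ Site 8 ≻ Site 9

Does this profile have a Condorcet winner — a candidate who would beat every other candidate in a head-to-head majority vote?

Yes

Head-to-head results (7 voters total):
Site 6 vs Site 4: Site 4 wins 4–3.
Site 6 vs Site 9: Site 6 wins 4–3.
Site 6 vs Site 8: Site 8 wins 5–2.
Site 6 vs Site 3: Site 3 wins 5–2.
Site 4 vs Site 9: Site 4 wins 5–2.
Site 4 vs Site 8: Site 8 wins 4–3.
Site 4 vs Site 3: Site 4 wins 4–3.
Site 9 vs Site 8: Site 8 wins 6–1.
Site 9 vs Site 3: Site 3 wins 6–1.
Site 8 vs Site 3: Site 8 wins 4–3.
Site 8 beats each rival — Site 6 (5–2), Site 4 (4–3), Site 9 (6–1), Site 3 (4–3) — so Site 8 is the Condorcet winner.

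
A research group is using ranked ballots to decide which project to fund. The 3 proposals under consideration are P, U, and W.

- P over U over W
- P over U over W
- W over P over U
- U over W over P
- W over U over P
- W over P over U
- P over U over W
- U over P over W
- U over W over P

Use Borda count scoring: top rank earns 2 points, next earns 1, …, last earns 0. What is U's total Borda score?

Borda scores:
  P: 2 + 2 + 1 + 0 + 0 + 1 + 2 + 1 + 0 = 9
  U: 1 + 1 + 0 + 2 + 1 + 0 + 1 + 2 + 2 = 10
  W: 0 + 0 + 2 + 1 + 2 + 2 + 0 + 0 + 1 = 8

10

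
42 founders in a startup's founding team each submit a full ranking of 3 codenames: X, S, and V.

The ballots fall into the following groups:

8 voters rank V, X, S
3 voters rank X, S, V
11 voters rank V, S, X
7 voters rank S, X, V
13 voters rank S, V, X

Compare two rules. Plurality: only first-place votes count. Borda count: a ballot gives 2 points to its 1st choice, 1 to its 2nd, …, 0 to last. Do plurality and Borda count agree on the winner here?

Yes

Plurality first-place counts: X 3, S 20, V 19 → S.
Borda totals: X 21, S 54, V 51 → S.
The two rules agree on S.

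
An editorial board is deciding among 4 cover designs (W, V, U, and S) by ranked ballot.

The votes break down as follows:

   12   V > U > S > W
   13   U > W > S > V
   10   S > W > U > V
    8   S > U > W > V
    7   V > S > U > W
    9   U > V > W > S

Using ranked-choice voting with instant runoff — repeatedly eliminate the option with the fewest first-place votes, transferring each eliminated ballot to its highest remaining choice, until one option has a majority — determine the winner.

U

Round 1: U 22, V 19, S 18, W 0. W has the fewest and is eliminated.
Round 2: U 22, V 19, S 18. S has the fewest and is eliminated.
Round 3: U 40, V 19. U has a majority.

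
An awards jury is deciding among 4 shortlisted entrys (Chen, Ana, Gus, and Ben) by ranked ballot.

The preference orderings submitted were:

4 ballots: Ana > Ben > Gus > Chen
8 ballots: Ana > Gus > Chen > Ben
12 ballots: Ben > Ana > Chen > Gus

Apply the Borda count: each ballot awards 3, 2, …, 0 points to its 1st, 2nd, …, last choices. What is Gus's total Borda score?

20

Borda scores:
  Chen: 4·0 + 8·1 + 12·1 = 20
  Ana: 4·3 + 8·3 + 12·2 = 60
  Gus: 4·1 + 8·2 + 12·0 = 20
  Ben: 4·2 + 8·0 + 12·3 = 44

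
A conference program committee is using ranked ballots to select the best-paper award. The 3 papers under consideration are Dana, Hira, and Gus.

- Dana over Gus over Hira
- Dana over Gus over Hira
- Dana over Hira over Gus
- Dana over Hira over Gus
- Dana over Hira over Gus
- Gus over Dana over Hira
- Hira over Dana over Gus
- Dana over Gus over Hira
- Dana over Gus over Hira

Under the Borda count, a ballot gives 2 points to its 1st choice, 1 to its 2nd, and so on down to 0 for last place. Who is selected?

Dana

Borda scores:
  Dana: 2 + 2 + 2 + 2 + 2 + 1 + 1 + 2 + 2 = 16
  Hira: 0 + 0 + 1 + 1 + 1 + 0 + 2 + 0 + 0 = 5
  Gus: 1 + 1 + 0 + 0 + 0 + 2 + 0 + 1 + 1 = 6
Dana has the highest total.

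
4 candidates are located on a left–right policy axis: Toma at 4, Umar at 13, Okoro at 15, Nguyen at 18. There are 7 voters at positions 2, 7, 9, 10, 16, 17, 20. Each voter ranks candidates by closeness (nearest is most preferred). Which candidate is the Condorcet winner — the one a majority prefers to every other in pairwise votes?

Umar

With single-peaked preferences on a line, the Condorcet winner is the candidate closest to the median voter.
The median voter (position 10) is closest to Umar at 13.
Check: Umar vs Toma — voters closer to Umar: 5 of 7.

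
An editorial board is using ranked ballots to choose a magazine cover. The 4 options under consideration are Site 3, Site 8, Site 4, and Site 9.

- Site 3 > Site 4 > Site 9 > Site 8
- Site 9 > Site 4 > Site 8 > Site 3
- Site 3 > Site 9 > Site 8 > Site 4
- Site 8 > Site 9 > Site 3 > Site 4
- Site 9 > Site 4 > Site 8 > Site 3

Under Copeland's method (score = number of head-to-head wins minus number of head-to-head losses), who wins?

Pairwise results:
  Site 3 vs Site 8: Site 8 wins 3–2.
  Site 3 vs Site 4: Site 3 wins 3–2.
  Site 3 vs Site 9: Site 9 wins 3–2.
  Site 8 vs Site 4: Site 4 wins 3–2.
  Site 8 vs Site 9: Site 9 wins 4–1.
  Site 4 vs Site 9: Site 9 wins 4–1.
Copeland scores (wins − losses):
  Site 3: 1 − 2 = -1
  Site 8: 1 − 2 = -1
  Site 4: 1 − 2 = -1
  Site 9: 3 − 0 = 3
Site 9 has the best Copeland score.

Site 9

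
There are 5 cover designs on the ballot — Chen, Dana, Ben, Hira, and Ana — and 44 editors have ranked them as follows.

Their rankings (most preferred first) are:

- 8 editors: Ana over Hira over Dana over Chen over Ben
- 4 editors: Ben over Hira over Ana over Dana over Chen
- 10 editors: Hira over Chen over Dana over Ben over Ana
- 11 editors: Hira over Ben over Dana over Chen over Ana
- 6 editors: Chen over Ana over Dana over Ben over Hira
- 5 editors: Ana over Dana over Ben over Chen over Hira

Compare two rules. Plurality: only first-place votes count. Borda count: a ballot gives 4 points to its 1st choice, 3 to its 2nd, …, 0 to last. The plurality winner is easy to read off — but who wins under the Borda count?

Hira

Plurality first-place counts: Chen 6, Dana 0, Ben 4, Hira 21, Ana 13 → Hira.
Borda totals: Chen 78, Dana 89, Ben 75, Hira 120, Ana 78 → Hira.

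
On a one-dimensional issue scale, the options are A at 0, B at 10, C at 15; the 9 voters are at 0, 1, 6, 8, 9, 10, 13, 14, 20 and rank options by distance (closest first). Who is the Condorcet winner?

With single-peaked preferences on a line, the Condorcet winner is the candidate closest to the median voter.
The median voter (position 9) is closest to B at 10.
Check: B vs C — voters closer to B: 6 of 9.

B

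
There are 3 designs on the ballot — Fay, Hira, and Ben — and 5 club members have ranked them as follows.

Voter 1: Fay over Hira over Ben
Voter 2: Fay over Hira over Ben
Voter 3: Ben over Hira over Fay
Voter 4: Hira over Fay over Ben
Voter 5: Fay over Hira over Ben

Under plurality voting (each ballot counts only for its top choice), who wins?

First-place vote totals:
  Fay: 3
  Hira: 1
  Ben: 1
Fay has the most first-place votes.

Fay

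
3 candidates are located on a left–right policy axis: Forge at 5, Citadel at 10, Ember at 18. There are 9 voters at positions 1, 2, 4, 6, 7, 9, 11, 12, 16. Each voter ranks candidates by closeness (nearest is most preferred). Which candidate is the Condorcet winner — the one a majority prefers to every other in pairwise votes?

With single-peaked preferences on a line, the Condorcet winner is the candidate closest to the median voter.
The median voter (position 7) is closest to Forge at 5.
Check: Forge vs Ember — voters closer to Forge: 7 of 9.

Forge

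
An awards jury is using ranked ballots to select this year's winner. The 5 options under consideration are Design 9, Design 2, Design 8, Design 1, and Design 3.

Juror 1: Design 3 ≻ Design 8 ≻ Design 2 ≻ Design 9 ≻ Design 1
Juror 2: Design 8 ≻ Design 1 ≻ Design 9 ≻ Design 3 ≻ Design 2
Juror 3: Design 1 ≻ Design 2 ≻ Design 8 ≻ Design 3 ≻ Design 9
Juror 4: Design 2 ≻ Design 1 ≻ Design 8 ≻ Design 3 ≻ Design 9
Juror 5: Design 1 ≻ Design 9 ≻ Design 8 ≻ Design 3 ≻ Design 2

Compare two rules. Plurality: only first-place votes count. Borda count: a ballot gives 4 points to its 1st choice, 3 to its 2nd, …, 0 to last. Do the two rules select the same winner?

Plurality first-place counts: Design 9 0, Design 2 1, Design 8 1, Design 1 2, Design 3 1 → Design 1.
Borda totals: Design 9 6, Design 2 9, Design 8 13, Design 1 14, Design 3 8 → Design 1.
The two rules agree on Design 1.

Yes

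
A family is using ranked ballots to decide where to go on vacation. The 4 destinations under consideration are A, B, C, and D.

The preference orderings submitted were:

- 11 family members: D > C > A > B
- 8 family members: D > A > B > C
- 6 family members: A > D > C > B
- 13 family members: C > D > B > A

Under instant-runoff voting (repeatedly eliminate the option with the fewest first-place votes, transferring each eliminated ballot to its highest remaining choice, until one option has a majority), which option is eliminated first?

Round 1: D 19, C 13, A 6, B 0. B has the fewest and is eliminated.
Round 2: D 19, C 13, A 6. A has the fewest and is eliminated.
Round 3: D 25, C 13. D has a majority.

B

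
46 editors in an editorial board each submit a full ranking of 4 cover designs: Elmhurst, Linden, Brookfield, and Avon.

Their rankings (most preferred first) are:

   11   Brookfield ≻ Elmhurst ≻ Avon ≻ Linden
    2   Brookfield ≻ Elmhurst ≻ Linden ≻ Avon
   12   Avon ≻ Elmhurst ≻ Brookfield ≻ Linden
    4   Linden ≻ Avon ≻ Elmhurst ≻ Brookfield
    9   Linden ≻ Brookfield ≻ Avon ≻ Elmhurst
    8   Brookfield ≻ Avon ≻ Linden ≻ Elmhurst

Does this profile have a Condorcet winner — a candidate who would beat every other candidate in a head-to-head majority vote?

Yes

Head-to-head results (46 voters total):
Elmhurst vs Linden: Elmhurst wins 25–21.
Elmhurst vs Brookfield: Brookfield wins 30–16.
Elmhurst vs Avon: Avon wins 33–13.
Linden vs Brookfield: Brookfield wins 33–13.
Linden vs Avon: Avon wins 31–15.
Brookfield vs Avon: Brookfield wins 30–16.
Brookfield beats each rival — Elmhurst (30–16), Linden (33–13), Avon (30–16) — so Brookfield is the Condorcet winner.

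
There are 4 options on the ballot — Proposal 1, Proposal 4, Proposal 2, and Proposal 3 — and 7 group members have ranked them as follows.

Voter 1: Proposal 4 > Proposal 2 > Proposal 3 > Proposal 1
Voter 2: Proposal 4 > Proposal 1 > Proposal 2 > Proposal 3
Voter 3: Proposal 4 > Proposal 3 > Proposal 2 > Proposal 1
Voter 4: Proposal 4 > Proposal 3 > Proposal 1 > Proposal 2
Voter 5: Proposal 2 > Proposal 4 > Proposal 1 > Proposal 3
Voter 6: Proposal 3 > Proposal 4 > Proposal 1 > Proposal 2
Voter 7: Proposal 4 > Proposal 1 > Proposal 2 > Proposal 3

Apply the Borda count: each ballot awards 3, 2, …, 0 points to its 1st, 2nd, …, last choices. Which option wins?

Borda scores:
  Proposal 1: 0 + 2 + 0 + 1 + 1 + 1 + 2 = 7
  Proposal 4: 3 + 3 + 3 + 3 + 2 + 2 + 3 = 19
  Proposal 2: 2 + 1 + 1 + 0 + 3 + 0 + 1 = 8
  Proposal 3: 1 + 0 + 2 + 2 + 0 + 3 + 0 = 8
Proposal 4 has the highest total.

Proposal 4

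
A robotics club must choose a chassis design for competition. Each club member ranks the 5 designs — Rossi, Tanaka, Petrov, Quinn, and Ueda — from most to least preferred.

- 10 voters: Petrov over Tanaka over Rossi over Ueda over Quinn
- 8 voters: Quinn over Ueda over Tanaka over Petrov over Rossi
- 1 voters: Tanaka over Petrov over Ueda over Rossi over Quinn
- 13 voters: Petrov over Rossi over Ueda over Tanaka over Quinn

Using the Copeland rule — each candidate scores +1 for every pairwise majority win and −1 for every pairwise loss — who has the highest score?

Petrov

Pairwise results:
  Rossi vs Tanaka: Tanaka wins 19–13.
  Rossi vs Petrov: Petrov wins 32–0.
  Rossi vs Quinn: Rossi wins 24–8.
  Rossi vs Ueda: Rossi wins 23–9.
  Tanaka vs Petrov: Petrov wins 23–9.
  Tanaka vs Quinn: Tanaka wins 24–8.
  Tanaka vs Ueda: Ueda wins 21–11.
  Petrov vs Quinn: Petrov wins 24–8.
  Petrov vs Ueda: Petrov wins 24–8.
  Quinn vs Ueda: Ueda wins 24–8.
Copeland scores (wins − losses):
  Rossi: 2 − 2 = 0
  Tanaka: 2 − 2 = 0
  Petrov: 4 − 0 = 4
  Quinn: 0 − 4 = -4
  Ueda: 2 − 2 = 0
Petrov has the best Copeland score.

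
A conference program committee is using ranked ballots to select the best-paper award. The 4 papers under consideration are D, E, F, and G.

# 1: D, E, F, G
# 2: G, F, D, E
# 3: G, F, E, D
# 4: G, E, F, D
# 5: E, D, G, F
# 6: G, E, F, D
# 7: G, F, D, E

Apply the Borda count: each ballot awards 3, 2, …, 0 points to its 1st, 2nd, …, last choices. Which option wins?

G

Borda scores:
  D: 3 + 1 + 0 + 0 + 2 + 0 + 1 = 7
  E: 2 + 0 + 1 + 2 + 3 + 2 + 0 = 10
  F: 1 + 2 + 2 + 1 + 0 + 1 + 2 = 9
  G: 0 + 3 + 3 + 3 + 1 + 3 + 3 = 16
G has the highest total.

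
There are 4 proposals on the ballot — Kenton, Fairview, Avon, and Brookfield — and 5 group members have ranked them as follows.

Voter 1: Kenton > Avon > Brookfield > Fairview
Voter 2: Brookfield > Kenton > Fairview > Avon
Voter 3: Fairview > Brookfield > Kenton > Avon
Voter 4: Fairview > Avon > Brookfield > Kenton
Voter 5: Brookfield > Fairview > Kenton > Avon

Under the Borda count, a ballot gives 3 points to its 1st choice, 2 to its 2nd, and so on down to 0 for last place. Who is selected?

Borda scores:
  Kenton: 3 + 2 + 1 + 0 + 1 = 7
  Fairview: 0 + 1 + 3 + 3 + 2 = 9
  Avon: 2 + 0 + 0 + 2 + 0 = 4
  Brookfield: 1 + 3 + 2 + 1 + 3 = 10
Brookfield has the highest total.

Brookfield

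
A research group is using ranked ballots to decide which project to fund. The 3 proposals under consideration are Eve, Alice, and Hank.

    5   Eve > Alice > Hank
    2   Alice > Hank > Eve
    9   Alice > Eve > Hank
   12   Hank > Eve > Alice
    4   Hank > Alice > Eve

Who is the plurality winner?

Hank

First-place vote totals:
  Eve: 5
  Alice: 11
  Hank: 16
Hank has the most first-place votes.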